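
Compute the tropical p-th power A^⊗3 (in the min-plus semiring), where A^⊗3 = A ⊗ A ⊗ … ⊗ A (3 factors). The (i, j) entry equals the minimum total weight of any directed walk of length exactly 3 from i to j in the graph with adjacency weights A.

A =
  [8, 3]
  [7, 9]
A^⊗3 =
  [18, 13]
  [17, 18]

Each entry (A^⊗3)_ij equals the minimum over all length-3 walks i = v_0 → v_1 → … → v_3 = j of Σ_t A[v_t][v_{t+1}]. For example, for (i, j) = (0, 1) we minimise over 4 possible intermediate vertex sequences; the minimum is 13, attained along the walk 0 → 1 → 0 → 1.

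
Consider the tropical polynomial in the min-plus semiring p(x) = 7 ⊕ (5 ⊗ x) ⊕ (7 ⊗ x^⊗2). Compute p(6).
p(6) = 7

A tropical monomial a ⊗ x^⊗i evaluates to a + i · x. Evaluating each term at x = 6:
  Term 0 contributes 7 + 0 · 6 = 7
  Term 1 contributes 5 + 1 · 6 = 11
  Term 2 contributes 7 + 2 · 6 = 19
p(6) = ⊕ of these = min[7, 11, 19] = 7.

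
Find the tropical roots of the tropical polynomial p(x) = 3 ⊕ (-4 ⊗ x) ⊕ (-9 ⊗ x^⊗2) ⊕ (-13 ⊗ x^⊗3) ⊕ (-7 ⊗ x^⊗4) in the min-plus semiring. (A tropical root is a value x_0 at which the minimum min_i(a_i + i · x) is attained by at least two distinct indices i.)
Roots: {-6, 4, 5, 7}

Each tropical root is a break point of the lower envelope of the lines y = a_i + i · x (there are 5 lines, with slopes 0, 1, ..., 4). Only the lines that attain the minimum somewhere contribute to roots; other lines are dominated. Here the surviving (envelope) indices are i = 4, i = 3, i = 2, i = 1, i = 0.
Intersections between consecutive envelope lines give the roots: for adjacent envelope indices i < j the intersection is x = (a_i − a_j) / (j − i). Reading off the sorted break points: {-6, 4, 5, 7}.
Verification: at each break x_0, at least two indices attain the minimum of min_i(a_i + i · x_0).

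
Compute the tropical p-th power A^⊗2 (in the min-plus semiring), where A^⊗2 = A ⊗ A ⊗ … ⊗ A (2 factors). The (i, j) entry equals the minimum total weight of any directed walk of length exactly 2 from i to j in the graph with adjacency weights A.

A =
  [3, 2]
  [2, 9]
A^⊗2 =
  [4, 5]
  [5, 4]

Each entry (A^⊗2)_ij equals the minimum over all length-2 walks i = v_0 → v_1 → … → v_2 = j of Σ_t A[v_t][v_{t+1}]. For example, for (i, j) = (0, 1) we minimise over 2 possible intermediate vertex sequences; the minimum is 5, attained along the walk 0 → 0 → 1.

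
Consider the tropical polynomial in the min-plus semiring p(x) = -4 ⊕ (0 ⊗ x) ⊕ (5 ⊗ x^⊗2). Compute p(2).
p(2) = -4

A tropical monomial a ⊗ x^⊗i evaluates to a + i · x. Evaluating each term at x = 2:
  Term 0 contributes -4 + 0 · 2 = -4
  Term 1 contributes 0 + 1 · 2 = 2
  Term 2 contributes 5 + 2 · 2 = 9
p(2) = ⊕ of these = min[-4, 2, 9] = -4.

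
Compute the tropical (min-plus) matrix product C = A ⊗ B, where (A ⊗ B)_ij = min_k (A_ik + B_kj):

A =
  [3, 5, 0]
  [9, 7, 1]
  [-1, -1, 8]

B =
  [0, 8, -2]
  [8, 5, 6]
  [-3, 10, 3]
A ⊗ B =
  [-3, 10, 1]
  [-2, 11, 4]
  [-1, 4, -3]

Apply the min-plus product entry-by-entry:
  C[0][0] = min over k of (A[0][0] + B[0][0] = 3 + 0 = 3, A[0][1] + B[1][0] = 5 + 8 = 13, A[0][2] + B[2][0] = 0 + -3 = -3) = -3 (attained at k = 2)
  C[0][1] = min over k of (A[0][0] + B[0][1] = 3 + 8 = 11, A[0][1] + B[1][1] = 5 + 5 = 10, A[0][2] + B[2][1] = 0 + 10 = 10) = 10 (attained at k = 1)
  C[0][2] = min over k of (A[0][0] + B[0][2] = 3 + -2 = 1, A[0][1] + B[1][2] = 5 + 6 = 11, A[0][2] + B[2][2] = 0 + 3 = 3) = 1 (attained at k = 0)
  C[1][0] = min over k of (A[1][0] + B[0][0] = 9 + 0 = 9, A[1][1] + B[1][0] = 7 + 8 = 15, A[1][2] + B[2][0] = 1 + -3 = -2) = -2 (attained at k = 2)
  C[1][1] = min over k of (A[1][0] + B[0][1] = 9 + 8 = 17, A[1][1] + B[1][1] = 7 + 5 = 12, A[1][2] + B[2][1] = 1 + 10 = 11) = 11 (attained at k = 2)
  C[1][2] = min over k of (A[1][0] + B[0][2] = 9 + -2 = 7, A[1][1] + B[1][2] = 7 + 6 = 13, A[1][2] + B[2][2] = 1 + 3 = 4) = 4 (attained at k = 2)
  C[2][0] = min over k of (A[2][0] + B[0][0] = -1 + 0 = -1, A[2][1] + B[1][0] = -1 + 8 = 7, A[2][2] + B[2][0] = 8 + -3 = 5) = -1 (attained at k = 0)
  C[2][1] = min over k of (A[2][0] + B[0][1] = -1 + 8 = 7, A[2][1] + B[1][1] = -1 + 5 = 4, A[2][2] + B[2][1] = 8 + 10 = 18) = 4 (attained at k = 1)
  C[2][2] = min over k of (A[2][0] + B[0][2] = -1 + -2 = -3, A[2][1] + B[1][2] = -1 + 6 = 5, A[2][2] + B[2][2] = 8 + 3 = 11) = -3 (attained at k = 0)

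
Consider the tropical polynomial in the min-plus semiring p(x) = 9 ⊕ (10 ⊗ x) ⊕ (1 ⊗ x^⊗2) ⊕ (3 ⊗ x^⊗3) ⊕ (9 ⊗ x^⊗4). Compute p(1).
p(1) = 3

A tropical monomial a ⊗ x^⊗i evaluates to a + i · x. Evaluating each term at x = 1:
  Term 0 contributes 9 + 0 · 1 = 9
  Term 1 contributes 10 + 1 · 1 = 11
  Term 2 contributes 1 + 2 · 1 = 3
  Term 3 contributes 3 + 3 · 1 = 6
  Term 4 contributes 9 + 4 · 1 = 13
p(1) = ⊕ of these = min[9, 11, 3, 6, 13] = 3.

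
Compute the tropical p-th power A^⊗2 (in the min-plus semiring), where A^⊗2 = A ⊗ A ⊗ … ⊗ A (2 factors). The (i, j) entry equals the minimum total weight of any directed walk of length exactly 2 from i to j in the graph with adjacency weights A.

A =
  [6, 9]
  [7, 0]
A^⊗2 =
  [12, 9]
  [7, 0]

Each entry (A^⊗2)_ij equals the minimum over all length-2 walks i = v_0 → v_1 → … → v_2 = j of Σ_t A[v_t][v_{t+1}]. For example, for (i, j) = (0, 1) we minimise over 2 possible intermediate vertex sequences; the minimum is 9, attained along the walk 0 → 1 → 1.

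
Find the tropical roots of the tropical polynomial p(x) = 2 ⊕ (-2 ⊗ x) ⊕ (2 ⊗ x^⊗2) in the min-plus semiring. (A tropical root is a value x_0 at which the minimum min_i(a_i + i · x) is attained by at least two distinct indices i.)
Roots: {-4, 4}

Each tropical root is a break point of the lower envelope of the lines y = a_i + i · x (there are 3 lines, with slopes 0, 1, ..., 2). Only the lines that attain the minimum somewhere contribute to roots; other lines are dominated. Here the surviving (envelope) indices are i = 2, i = 1, i = 0.
Intersections between consecutive envelope lines give the roots: for adjacent envelope indices i < j the intersection is x = (a_i − a_j) / (j − i). Reading off the sorted break points: {-4, 4}.
Verification: at each break x_0, at least two indices attain the minimum of min_i(a_i + i · x_0).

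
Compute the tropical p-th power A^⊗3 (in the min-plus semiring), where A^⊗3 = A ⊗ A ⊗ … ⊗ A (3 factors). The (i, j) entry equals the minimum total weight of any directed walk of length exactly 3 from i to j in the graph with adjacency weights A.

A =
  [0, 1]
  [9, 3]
A^⊗3 =
  [0, 1]
  [9, 9]

Each entry (A^⊗3)_ij equals the minimum over all length-3 walks i = v_0 → v_1 → … → v_3 = j of Σ_t A[v_t][v_{t+1}]. For example, for (i, j) = (0, 1) we minimise over 4 possible intermediate vertex sequences; the minimum is 1, attained along the walk 0 → 0 → 0 → 1.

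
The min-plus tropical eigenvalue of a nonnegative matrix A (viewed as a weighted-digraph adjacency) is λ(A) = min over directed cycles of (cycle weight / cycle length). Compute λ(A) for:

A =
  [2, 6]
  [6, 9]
λ(A) = 2

Enumerate directed cycles and compute their means (weight / length). Sample:
  cycle 0 → 0: weight = 2, length = 1, mean = 2/1 ≈ 2.000
  cycle 1 → 1: weight = 9, length = 1, mean = 9/1 ≈ 9.000
  cycle 0 → 1 → 0: weight = 12, length = 2, mean = 12/2 ≈ 6.000
  cycle 1 → 0 → 1: weight = 12, length = 2, mean = 12/2 ≈ 6.000
Minimum mean = 2.000, attained e.g. along the cycle 0 → 0 with weight 2 and length 1. So λ(A) = 2/1 = 2.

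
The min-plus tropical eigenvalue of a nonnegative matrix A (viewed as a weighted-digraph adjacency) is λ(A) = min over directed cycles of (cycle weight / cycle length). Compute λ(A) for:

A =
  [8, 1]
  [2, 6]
λ(A) = 3/2

Enumerate directed cycles and compute their means (weight / length). Sample:
  cycle 0 → 0: weight = 8, length = 1, mean = 8/1 ≈ 8.000
  cycle 1 → 1: weight = 6, length = 1, mean = 6/1 ≈ 6.000
  cycle 0 → 1 → 0: weight = 3, length = 2, mean = 3/2 ≈ 1.500
  cycle 1 → 0 → 1: weight = 3, length = 2, mean = 3/2 ≈ 1.500
Minimum mean = 1.500, attained e.g. along the cycle 0 → 1 → 0 with weight 3 and length 2. So λ(A) = 3/2 = 3/2.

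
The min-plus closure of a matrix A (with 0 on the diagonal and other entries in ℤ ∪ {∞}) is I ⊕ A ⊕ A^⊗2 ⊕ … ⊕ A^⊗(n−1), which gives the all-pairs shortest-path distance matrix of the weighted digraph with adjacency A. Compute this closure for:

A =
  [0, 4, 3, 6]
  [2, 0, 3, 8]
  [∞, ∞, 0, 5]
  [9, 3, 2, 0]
Closure =
  [0, 4, 3, 6]
  [2, 0, 3, 8]
  [10, 8, 0, 5]
  [5, 3, 2, 0]

This is the Floyd-Warshall all-pairs shortest-path computation. For each intermediate vertex k = 0, 1, …, 3, update dist[i][j] ← min(dist[i][j], dist[i][k] + dist[k][j]). The final matrix gives, for each (i, j), the minimum total weight of any directed path from i to j (possibly empty when i = j).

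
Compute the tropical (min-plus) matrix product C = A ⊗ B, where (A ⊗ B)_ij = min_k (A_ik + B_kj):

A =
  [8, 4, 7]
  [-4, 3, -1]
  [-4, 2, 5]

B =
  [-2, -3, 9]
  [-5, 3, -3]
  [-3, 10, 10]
A ⊗ B =
  [-1, 5, 1]
  [-6, -7, 0]
  [-6, -7, -1]

Apply the min-plus product entry-by-entry:
  C[0][0] = min over k of (A[0][0] + B[0][0] = 8 + -2 = 6, A[0][1] + B[1][0] = 4 + -5 = -1, A[0][2] + B[2][0] = 7 + -3 = 4) = -1 (attained at k = 1)
  C[0][1] = min over k of (A[0][0] + B[0][1] = 8 + -3 = 5, A[0][1] + B[1][1] = 4 + 3 = 7, A[0][2] + B[2][1] = 7 + 10 = 17) = 5 (attained at k = 0)
  C[0][2] = min over k of (A[0][0] + B[0][2] = 8 + 9 = 17, A[0][1] + B[1][2] = 4 + -3 = 1, A[0][2] + B[2][2] = 7 + 10 = 17) = 1 (attained at k = 1)
  C[1][0] = min over k of (A[1][0] + B[0][0] = -4 + -2 = -6, A[1][1] + B[1][0] = 3 + -5 = -2, A[1][2] + B[2][0] = -1 + -3 = -4) = -6 (attained at k = 0)
  C[1][1] = min over k of (A[1][0] + B[0][1] = -4 + -3 = -7, A[1][1] + B[1][1] = 3 + 3 = 6, A[1][2] + B[2][1] = -1 + 10 = 9) = -7 (attained at k = 0)
  C[1][2] = min over k of (A[1][0] + B[0][2] = -4 + 9 = 5, A[1][1] + B[1][2] = 3 + -3 = 0, A[1][2] + B[2][2] = -1 + 10 = 9) = 0 (attained at k = 1)
  C[2][0] = min over k of (A[2][0] + B[0][0] = -4 + -2 = -6, A[2][1] + B[1][0] = 2 + -5 = -3, A[2][2] + B[2][0] = 5 + -3 = 2) = -6 (attained at k = 0)
  C[2][1] = min over k of (A[2][0] + B[0][1] = -4 + -3 = -7, A[2][1] + B[1][1] = 2 + 3 = 5, A[2][2] + B[2][1] = 5 + 10 = 15) = -7 (attained at k = 0)
  C[2][2] = min over k of (A[2][0] + B[0][2] = -4 + 9 = 5, A[2][1] + B[1][2] = 2 + -3 = -1, A[2][2] + B[2][2] = 5 + 10 = 15) = -1 (attained at k = 1)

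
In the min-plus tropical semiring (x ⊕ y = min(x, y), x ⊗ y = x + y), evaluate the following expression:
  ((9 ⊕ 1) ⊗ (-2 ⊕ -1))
((9 ⊕ 1) ⊗ (-2 ⊕ -1)) = -1

Expand innermost to outermost. Recall ⊕ takes the minimum of its arguments and ⊗ takes their sum. Working out the expression ((9 ⊕ 1) ⊗ (-2 ⊕ -1)) gives -1.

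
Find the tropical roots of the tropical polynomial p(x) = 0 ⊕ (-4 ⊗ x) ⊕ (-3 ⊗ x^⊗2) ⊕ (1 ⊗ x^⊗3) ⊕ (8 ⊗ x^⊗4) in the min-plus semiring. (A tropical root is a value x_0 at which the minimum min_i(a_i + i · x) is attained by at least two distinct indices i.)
Roots: {-7, -4, -1, 4}

Each tropical root is a break point of the lower envelope of the lines y = a_i + i · x (there are 5 lines, with slopes 0, 1, ..., 4). Only the lines that attain the minimum somewhere contribute to roots; other lines are dominated. Here the surviving (envelope) indices are i = 4, i = 3, i = 2, i = 1, i = 0.
Intersections between consecutive envelope lines give the roots: for adjacent envelope indices i < j the intersection is x = (a_i − a_j) / (j − i). Reading off the sorted break points: {-7, -4, -1, 4}.
Verification: at each break x_0, at least two indices attain the minimum of min_i(a_i + i · x_0).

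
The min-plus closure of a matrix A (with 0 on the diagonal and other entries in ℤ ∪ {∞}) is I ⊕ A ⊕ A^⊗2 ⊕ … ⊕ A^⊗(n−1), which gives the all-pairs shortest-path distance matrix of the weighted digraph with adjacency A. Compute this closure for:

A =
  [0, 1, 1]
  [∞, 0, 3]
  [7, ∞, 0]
Closure =
  [0, 1, 1]
  [10, 0, 3]
  [7, 8, 0]

This is the Floyd-Warshall all-pairs shortest-path computation. For each intermediate vertex k = 0, 1, …, 2, update dist[i][j] ← min(dist[i][j], dist[i][k] + dist[k][j]). The final matrix gives, for each (i, j), the minimum total weight of any directed path from i to j (possibly empty when i = j).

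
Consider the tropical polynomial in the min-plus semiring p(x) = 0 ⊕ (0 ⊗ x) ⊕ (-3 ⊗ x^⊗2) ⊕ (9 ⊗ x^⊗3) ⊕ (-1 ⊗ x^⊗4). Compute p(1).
p(1) = -1

A tropical monomial a ⊗ x^⊗i evaluates to a + i · x. Evaluating each term at x = 1:
  Term 0 contributes 0 + 0 · 1 = 0
  Term 1 contributes 0 + 1 · 1 = 1
  Term 2 contributes -3 + 2 · 1 = -1
  Term 3 contributes 9 + 3 · 1 = 12
  Term 4 contributes -1 + 4 · 1 = 3
p(1) = ⊕ of these = min[0, 1, -1, 12, 3] = -1.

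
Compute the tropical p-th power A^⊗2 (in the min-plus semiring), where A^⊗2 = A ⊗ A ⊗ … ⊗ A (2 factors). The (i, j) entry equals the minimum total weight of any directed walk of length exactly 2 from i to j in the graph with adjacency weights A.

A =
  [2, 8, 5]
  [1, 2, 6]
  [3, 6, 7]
A^⊗2 =
  [4, 10, 7]
  [3, 4, 6]
  [5, 8, 8]

Each entry (A^⊗2)_ij equals the minimum over all length-2 walks i = v_0 → v_1 → … → v_2 = j of Σ_t A[v_t][v_{t+1}]. For example, for (i, j) = (0, 2) we minimise over 3 possible intermediate vertex sequences; the minimum is 7, attained along the walk 0 → 0 → 2.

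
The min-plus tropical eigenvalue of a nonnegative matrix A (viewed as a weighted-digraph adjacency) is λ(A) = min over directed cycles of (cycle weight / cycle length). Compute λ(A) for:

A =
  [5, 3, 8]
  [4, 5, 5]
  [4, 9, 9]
λ(A) = 7/2

Enumerate directed cycles and compute their means (weight / length). Sample:
  cycle 0 → 0: weight = 5, length = 1, mean = 5/1 ≈ 5.000
  cycle 1 → 1: weight = 5, length = 1, mean = 5/1 ≈ 5.000
  cycle 2 → 2: weight = 9, length = 1, mean = 9/1 ≈ 9.000
  cycle 0 → 1 → 0: weight = 7, length = 2, mean = 7/2 ≈ 3.500
  cycle 0 → 2 → 0: weight = 12, length = 2, mean = 12/2 ≈ 6.000
  cycle 1 → 0 → 1: weight = 7, length = 2, mean = 7/2 ≈ 3.500
Minimum mean = 3.500, attained e.g. along the cycle 0 → 1 → 0 with weight 7 and length 2. So λ(A) = 7/2 = 7/2.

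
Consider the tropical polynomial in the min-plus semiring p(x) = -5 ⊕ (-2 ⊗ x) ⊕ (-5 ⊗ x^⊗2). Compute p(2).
p(2) = -5

A tropical monomial a ⊗ x^⊗i evaluates to a + i · x. Evaluating each term at x = 2:
  Term 0 contributes -5 + 0 · 2 = -5
  Term 1 contributes -2 + 1 · 2 = 0
  Term 2 contributes -5 + 2 · 2 = -1
p(2) = ⊕ of these = min[-5, 0, -1] = -5.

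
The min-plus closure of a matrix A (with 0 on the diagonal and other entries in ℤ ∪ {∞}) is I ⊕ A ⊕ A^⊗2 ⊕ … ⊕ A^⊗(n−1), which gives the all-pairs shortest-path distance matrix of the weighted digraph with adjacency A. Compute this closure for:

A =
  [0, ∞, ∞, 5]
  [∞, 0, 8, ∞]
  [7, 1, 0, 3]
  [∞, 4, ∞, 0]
Closure =
  [0, 9, 17, 5]
  [15, 0, 8, 11]
  [7, 1, 0, 3]
  [19, 4, 12, 0]

This is the Floyd-Warshall all-pairs shortest-path computation. For each intermediate vertex k = 0, 1, …, 3, update dist[i][j] ← min(dist[i][j], dist[i][k] + dist[k][j]). The final matrix gives, for each (i, j), the minimum total weight of any directed path from i to j (possibly empty when i = j).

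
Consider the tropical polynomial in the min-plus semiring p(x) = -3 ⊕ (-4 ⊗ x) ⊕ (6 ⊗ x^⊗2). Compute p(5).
p(5) = -3

A tropical monomial a ⊗ x^⊗i evaluates to a + i · x. Evaluating each term at x = 5:
  Term 0 contributes -3 + 0 · 5 = -3
  Term 1 contributes -4 + 1 · 5 = 1
  Term 2 contributes 6 + 2 · 5 = 16
p(5) = ⊕ of these = min[-3, 1, 16] = -3.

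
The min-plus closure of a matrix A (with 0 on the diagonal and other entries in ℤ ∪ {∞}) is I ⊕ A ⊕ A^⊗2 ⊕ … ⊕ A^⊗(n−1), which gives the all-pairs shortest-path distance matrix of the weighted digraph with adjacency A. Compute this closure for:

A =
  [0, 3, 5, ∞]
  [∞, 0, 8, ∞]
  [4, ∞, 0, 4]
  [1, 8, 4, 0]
Closure =
  [0, 3, 5, 9]
  [12, 0, 8, 12]
  [4, 7, 0, 4]
  [1, 4, 4, 0]

This is the Floyd-Warshall all-pairs shortest-path computation. For each intermediate vertex k = 0, 1, …, 3, update dist[i][j] ← min(dist[i][j], dist[i][k] + dist[k][j]). The final matrix gives, for each (i, j), the minimum total weight of any directed path from i to j (possibly empty when i = j).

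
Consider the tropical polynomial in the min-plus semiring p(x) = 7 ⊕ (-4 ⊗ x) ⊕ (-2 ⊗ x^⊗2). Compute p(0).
p(0) = -4

A tropical monomial a ⊗ x^⊗i evaluates to a + i · x. Evaluating each term at x = 0:
  Term 0 contributes 7 + 0 · 0 = 7
  Term 1 contributes -4 + 1 · 0 = -4
  Term 2 contributes -2 + 2 · 0 = -2
p(0) = ⊕ of these = min[7, -4, -2] = -4.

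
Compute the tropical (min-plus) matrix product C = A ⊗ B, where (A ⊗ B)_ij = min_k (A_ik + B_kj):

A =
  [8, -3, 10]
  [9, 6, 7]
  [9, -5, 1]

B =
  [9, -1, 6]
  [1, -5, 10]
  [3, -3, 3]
A ⊗ B =
  [-2, -8, 7]
  [7, 1, 10]
  [-4, -10, 4]

Apply the min-plus product entry-by-entry:
  C[0][0] = min over k of (A[0][0] + B[0][0] = 8 + 9 = 17, A[0][1] + B[1][0] = -3 + 1 = -2, A[0][2] + B[2][0] = 10 + 3 = 13) = -2 (attained at k = 1)
  C[0][1] = min over k of (A[0][0] + B[0][1] = 8 + -1 = 7, A[0][1] + B[1][1] = -3 + -5 = -8, A[0][2] + B[2][1] = 10 + -3 = 7) = -8 (attained at k = 1)
  C[0][2] = min over k of (A[0][0] + B[0][2] = 8 + 6 = 14, A[0][1] + B[1][2] = -3 + 10 = 7, A[0][2] + B[2][2] = 10 + 3 = 13) = 7 (attained at k = 1)
  C[1][0] = min over k of (A[1][0] + B[0][0] = 9 + 9 = 18, A[1][1] + B[1][0] = 6 + 1 = 7, A[1][2] + B[2][0] = 7 + 3 = 10) = 7 (attained at k = 1)
  C[1][1] = min over k of (A[1][0] + B[0][1] = 9 + -1 = 8, A[1][1] + B[1][1] = 6 + -5 = 1, A[1][2] + B[2][1] = 7 + -3 = 4) = 1 (attained at k = 1)
  C[1][2] = min over k of (A[1][0] + B[0][2] = 9 + 6 = 15, A[1][1] + B[1][2] = 6 + 10 = 16, A[1][2] + B[2][2] = 7 + 3 = 10) = 10 (attained at k = 2)
  C[2][0] = min over k of (A[2][0] + B[0][0] = 9 + 9 = 18, A[2][1] + B[1][0] = -5 + 1 = -4, A[2][2] + B[2][0] = 1 + 3 = 4) = -4 (attained at k = 1)
  C[2][1] = min over k of (A[2][0] + B[0][1] = 9 + -1 = 8, A[2][1] + B[1][1] = -5 + -5 = -10, A[2][2] + B[2][1] = 1 + -3 = -2) = -10 (attained at k = 1)
  C[2][2] = min over k of (A[2][0] + B[0][2] = 9 + 6 = 15, A[2][1] + B[1][2] = -5 + 10 = 5, A[2][2] + B[2][2] = 1 + 3 = 4) = 4 (attained at k = 2)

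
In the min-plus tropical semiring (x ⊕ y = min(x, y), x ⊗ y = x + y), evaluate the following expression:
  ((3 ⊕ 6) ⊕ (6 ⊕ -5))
((3 ⊕ 6) ⊕ (6 ⊕ -5)) = -5

Expand innermost to outermost. Recall ⊕ takes the minimum of its arguments and ⊗ takes their sum. Working out the expression ((3 ⊕ 6) ⊕ (6 ⊕ -5)) gives -5.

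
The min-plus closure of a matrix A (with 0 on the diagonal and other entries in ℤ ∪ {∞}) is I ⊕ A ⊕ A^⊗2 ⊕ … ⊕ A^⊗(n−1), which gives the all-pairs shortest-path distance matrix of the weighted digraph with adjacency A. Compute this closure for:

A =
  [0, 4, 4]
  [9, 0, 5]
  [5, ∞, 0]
Closure =
  [0, 4, 4]
  [9, 0, 5]
  [5, 9, 0]

This is the Floyd-Warshall all-pairs shortest-path computation. For each intermediate vertex k = 0, 1, …, 2, update dist[i][j] ← min(dist[i][j], dist[i][k] + dist[k][j]). The final matrix gives, for each (i, j), the minimum total weight of any directed path from i to j (possibly empty when i = j).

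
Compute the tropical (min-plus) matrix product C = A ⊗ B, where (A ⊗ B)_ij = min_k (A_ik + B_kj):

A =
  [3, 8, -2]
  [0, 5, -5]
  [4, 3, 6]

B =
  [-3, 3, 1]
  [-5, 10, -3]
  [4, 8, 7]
A ⊗ B =
  [0, 6, 4]
  [-3, 3, 1]
  [-2, 7, 0]

Apply the min-plus product entry-by-entry:
  C[0][0] = min over k of (A[0][0] + B[0][0] = 3 + -3 = 0, A[0][1] + B[1][0] = 8 + -5 = 3, A[0][2] + B[2][0] = -2 + 4 = 2) = 0 (attained at k = 0)
  C[0][1] = min over k of (A[0][0] + B[0][1] = 3 + 3 = 6, A[0][1] + B[1][1] = 8 + 10 = 18, A[0][2] + B[2][1] = -2 + 8 = 6) = 6 (attained at k = 0)
  C[0][2] = min over k of (A[0][0] + B[0][2] = 3 + 1 = 4, A[0][1] + B[1][2] = 8 + -3 = 5, A[0][2] + B[2][2] = -2 + 7 = 5) = 4 (attained at k = 0)
  C[1][0] = min over k of (A[1][0] + B[0][0] = 0 + -3 = -3, A[1][1] + B[1][0] = 5 + -5 = 0, A[1][2] + B[2][0] = -5 + 4 = -1) = -3 (attained at k = 0)
  C[1][1] = min over k of (A[1][0] + B[0][1] = 0 + 3 = 3, A[1][1] + B[1][1] = 5 + 10 = 15, A[1][2] + B[2][1] = -5 + 8 = 3) = 3 (attained at k = 0)
  C[1][2] = min over k of (A[1][0] + B[0][2] = 0 + 1 = 1, A[1][1] + B[1][2] = 5 + -3 = 2, A[1][2] + B[2][2] = -5 + 7 = 2) = 1 (attained at k = 0)
  C[2][0] = min over k of (A[2][0] + B[0][0] = 4 + -3 = 1, A[2][1] + B[1][0] = 3 + -5 = -2, A[2][2] + B[2][0] = 6 + 4 = 10) = -2 (attained at k = 1)
  C[2][1] = min over k of (A[2][0] + B[0][1] = 4 + 3 = 7, A[2][1] + B[1][1] = 3 + 10 = 13, A[2][2] + B[2][1] = 6 + 8 = 14) = 7 (attained at k = 0)
  C[2][2] = min over k of (A[2][0] + B[0][2] = 4 + 1 = 5, A[2][1] + B[1][2] = 3 + -3 = 0, A[2][2] + B[2][2] = 6 + 7 = 13) = 0 (attained at k = 1)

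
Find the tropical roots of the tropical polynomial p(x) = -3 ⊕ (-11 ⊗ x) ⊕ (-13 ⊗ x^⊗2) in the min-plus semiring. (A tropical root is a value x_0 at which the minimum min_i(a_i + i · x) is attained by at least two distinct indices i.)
Roots: {2, 8}

Each tropical root is a break point of the lower envelope of the lines y = a_i + i · x (there are 3 lines, with slopes 0, 1, ..., 2). Only the lines that attain the minimum somewhere contribute to roots; other lines are dominated. Here the surviving (envelope) indices are i = 2, i = 1, i = 0.
Intersections between consecutive envelope lines give the roots: for adjacent envelope indices i < j the intersection is x = (a_i − a_j) / (j − i). Reading off the sorted break points: {2, 8}.
Verification: at each break x_0, at least two indices attain the minimum of min_i(a_i + i · x_0).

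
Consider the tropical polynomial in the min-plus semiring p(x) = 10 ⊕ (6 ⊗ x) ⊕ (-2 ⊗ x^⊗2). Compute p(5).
p(5) = 8

A tropical monomial a ⊗ x^⊗i evaluates to a + i · x. Evaluating each term at x = 5:
  Term 0 contributes 10 + 0 · 5 = 10
  Term 1 contributes 6 + 1 · 5 = 11
  Term 2 contributes -2 + 2 · 5 = 8
p(5) = ⊕ of these = min[10, 11, 8] = 8.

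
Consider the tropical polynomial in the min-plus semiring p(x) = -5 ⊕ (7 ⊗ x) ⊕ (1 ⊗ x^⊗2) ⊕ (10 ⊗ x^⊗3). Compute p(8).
p(8) = -5

A tropical monomial a ⊗ x^⊗i evaluates to a + i · x. Evaluating each term at x = 8:
  Term 0 contributes -5 + 0 · 8 = -5
  Term 1 contributes 7 + 1 · 8 = 15
  Term 2 contributes 1 + 2 · 8 = 17
  Term 3 contributes 10 + 3 · 8 = 34
p(8) = ⊕ of these = min[-5, 15, 17, 34] = -5.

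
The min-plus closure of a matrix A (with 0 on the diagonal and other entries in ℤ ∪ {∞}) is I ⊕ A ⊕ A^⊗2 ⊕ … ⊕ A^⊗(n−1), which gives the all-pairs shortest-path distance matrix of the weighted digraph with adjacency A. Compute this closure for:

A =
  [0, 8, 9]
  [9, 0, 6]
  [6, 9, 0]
Closure =
  [0, 8, 9]
  [9, 0, 6]
  [6, 9, 0]

This is the Floyd-Warshall all-pairs shortest-path computation. For each intermediate vertex k = 0, 1, …, 2, update dist[i][j] ← min(dist[i][j], dist[i][k] + dist[k][j]). The final matrix gives, for each (i, j), the minimum total weight of any directed path from i to j (possibly empty when i = j).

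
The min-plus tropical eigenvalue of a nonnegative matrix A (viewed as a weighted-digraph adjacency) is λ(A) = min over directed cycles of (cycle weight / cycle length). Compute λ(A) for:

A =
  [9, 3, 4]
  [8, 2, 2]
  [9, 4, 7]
λ(A) = 2

Enumerate directed cycles and compute their means (weight / length). Sample:
  cycle 0 → 0: weight = 9, length = 1, mean = 9/1 ≈ 9.000
  cycle 1 → 1: weight = 2, length = 1, mean = 2/1 ≈ 2.000
  cycle 2 → 2: weight = 7, length = 1, mean = 7/1 ≈ 7.000
  cycle 0 → 1 → 0: weight = 11, length = 2, mean = 11/2 ≈ 5.500
  cycle 0 → 2 → 0: weight = 13, length = 2, mean = 13/2 ≈ 6.500
  cycle 1 → 0 → 1: weight = 11, length = 2, mean = 11/2 ≈ 5.500
Minimum mean = 2.000, attained e.g. along the cycle 1 → 1 with weight 2 and length 1. So λ(A) = 2/1 = 2.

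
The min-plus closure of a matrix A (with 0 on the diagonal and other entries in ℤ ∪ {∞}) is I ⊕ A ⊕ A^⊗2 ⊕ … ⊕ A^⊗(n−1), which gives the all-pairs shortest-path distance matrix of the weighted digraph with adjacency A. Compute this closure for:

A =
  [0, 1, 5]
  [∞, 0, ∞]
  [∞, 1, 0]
Closure =
  [0, 1, 5]
  [∞, 0, ∞]
  [∞, 1, 0]

This is the Floyd-Warshall all-pairs shortest-path computation. For each intermediate vertex k = 0, 1, …, 2, update dist[i][j] ← min(dist[i][j], dist[i][k] + dist[k][j]). The final matrix gives, for each (i, j), the minimum total weight of any directed path from i to j (possibly empty when i = j).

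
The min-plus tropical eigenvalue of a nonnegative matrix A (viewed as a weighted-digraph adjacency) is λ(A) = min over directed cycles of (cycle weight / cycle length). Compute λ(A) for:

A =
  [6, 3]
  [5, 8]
λ(A) = 4

Enumerate directed cycles and compute their means (weight / length). Sample:
  cycle 0 → 0: weight = 6, length = 1, mean = 6/1 ≈ 6.000
  cycle 1 → 1: weight = 8, length = 1, mean = 8/1 ≈ 8.000
  cycle 0 → 1 → 0: weight = 8, length = 2, mean = 8/2 ≈ 4.000
  cycle 1 → 0 → 1: weight = 8, length = 2, mean = 8/2 ≈ 4.000
Minimum mean = 4.000, attained e.g. along the cycle 0 → 1 → 0 with weight 8 and length 2. So λ(A) = 8/2 = 4.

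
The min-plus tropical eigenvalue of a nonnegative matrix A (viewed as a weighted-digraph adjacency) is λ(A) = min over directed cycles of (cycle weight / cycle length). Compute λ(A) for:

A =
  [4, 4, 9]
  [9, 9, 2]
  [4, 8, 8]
λ(A) = 10/3

Enumerate directed cycles and compute their means (weight / length). Sample:
  cycle 0 → 0: weight = 4, length = 1, mean = 4/1 ≈ 4.000
  cycle 1 → 1: weight = 9, length = 1, mean = 9/1 ≈ 9.000
  cycle 2 → 2: weight = 8, length = 1, mean = 8/1 ≈ 8.000
  cycle 0 → 1 → 0: weight = 13, length = 2, mean = 13/2 ≈ 6.500
  cycle 0 → 2 → 0: weight = 13, length = 2, mean = 13/2 ≈ 6.500
  cycle 1 → 0 → 1: weight = 13, length = 2, mean = 13/2 ≈ 6.500
Minimum mean = 3.333, attained e.g. along the cycle 0 → 1 → 2 → 0 with weight 10 and length 3. So λ(A) = 10/3 = 10/3.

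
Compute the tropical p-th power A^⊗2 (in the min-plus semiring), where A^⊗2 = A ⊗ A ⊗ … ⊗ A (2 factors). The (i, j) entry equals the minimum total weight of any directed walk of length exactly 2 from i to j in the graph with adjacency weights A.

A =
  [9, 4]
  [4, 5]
A^⊗2 =
  [8, 9]
  [9, 8]

Each entry (A^⊗2)_ij equals the minimum over all length-2 walks i = v_0 → v_1 → … → v_2 = j of Σ_t A[v_t][v_{t+1}]. For example, for (i, j) = (0, 1) we minimise over 2 possible intermediate vertex sequences; the minimum is 9, attained along the walk 0 → 1 → 1.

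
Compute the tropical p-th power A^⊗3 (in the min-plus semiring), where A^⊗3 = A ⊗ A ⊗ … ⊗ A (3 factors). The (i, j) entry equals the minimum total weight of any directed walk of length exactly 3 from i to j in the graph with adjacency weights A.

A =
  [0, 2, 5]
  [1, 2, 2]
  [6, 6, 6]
A^⊗3 =
  [0, 2, 4]
  [1, 3, 5]
  [6, 8, 10]

Each entry (A^⊗3)_ij equals the minimum over all length-3 walks i = v_0 → v_1 → … → v_3 = j of Σ_t A[v_t][v_{t+1}]. For example, for (i, j) = (0, 2) we minimise over 9 possible intermediate vertex sequences; the minimum is 4, attained along the walk 0 → 0 → 1 → 2.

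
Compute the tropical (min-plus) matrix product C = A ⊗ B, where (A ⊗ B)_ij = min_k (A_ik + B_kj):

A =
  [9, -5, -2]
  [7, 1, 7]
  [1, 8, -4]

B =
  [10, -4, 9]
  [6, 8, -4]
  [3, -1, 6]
A ⊗ B =
  [1, -3, -9]
  [7, 3, -3]
  [-1, -5, 2]

Apply the min-plus product entry-by-entry:
  C[0][0] = min over k of (A[0][0] + B[0][0] = 9 + 10 = 19, A[0][1] + B[1][0] = -5 + 6 = 1, A[0][2] + B[2][0] = -2 + 3 = 1) = 1 (attained at k = 1)
  C[0][1] = min over k of (A[0][0] + B[0][1] = 9 + -4 = 5, A[0][1] + B[1][1] = -5 + 8 = 3, A[0][2] + B[2][1] = -2 + -1 = -3) = -3 (attained at k = 2)
  C[0][2] = min over k of (A[0][0] + B[0][2] = 9 + 9 = 18, A[0][1] + B[1][2] = -5 + -4 = -9, A[0][2] + B[2][2] = -2 + 6 = 4) = -9 (attained at k = 1)
  C[1][0] = min over k of (A[1][0] + B[0][0] = 7 + 10 = 17, A[1][1] + B[1][0] = 1 + 6 = 7, A[1][2] + B[2][0] = 7 + 3 = 10) = 7 (attained at k = 1)
  C[1][1] = min over k of (A[1][0] + B[0][1] = 7 + -4 = 3, A[1][1] + B[1][1] = 1 + 8 = 9, A[1][2] + B[2][1] = 7 + -1 = 6) = 3 (attained at k = 0)
  C[1][2] = min over k of (A[1][0] + B[0][2] = 7 + 9 = 16, A[1][1] + B[1][2] = 1 + -4 = -3, A[1][2] + B[2][2] = 7 + 6 = 13) = -3 (attained at k = 1)
  C[2][0] = min over k of (A[2][0] + B[0][0] = 1 + 10 = 11, A[2][1] + B[1][0] = 8 + 6 = 14, A[2][2] + B[2][0] = -4 + 3 = -1) = -1 (attained at k = 2)
  C[2][1] = min over k of (A[2][0] + B[0][1] = 1 + -4 = -3, A[2][1] + B[1][1] = 8 + 8 = 16, A[2][2] + B[2][1] = -4 + -1 = -5) = -5 (attained at k = 2)
  C[2][2] = min over k of (A[2][0] + B[0][2] = 1 + 9 = 10, A[2][1] + B[1][2] = 8 + -4 = 4, A[2][2] + B[2][2] = -4 + 6 = 2) = 2 (attained at k = 2)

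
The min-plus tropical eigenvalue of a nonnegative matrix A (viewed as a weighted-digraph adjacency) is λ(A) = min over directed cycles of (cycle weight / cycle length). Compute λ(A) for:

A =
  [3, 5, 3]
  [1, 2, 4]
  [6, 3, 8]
λ(A) = 2

Enumerate directed cycles and compute their means (weight / length). Sample:
  cycle 0 → 0: weight = 3, length = 1, mean = 3/1 ≈ 3.000
  cycle 1 → 1: weight = 2, length = 1, mean = 2/1 ≈ 2.000
  cycle 2 → 2: weight = 8, length = 1, mean = 8/1 ≈ 8.000
  cycle 0 → 1 → 0: weight = 6, length = 2, mean = 6/2 ≈ 3.000
  cycle 0 → 2 → 0: weight = 9, length = 2, mean = 9/2 ≈ 4.500
  cycle 1 → 0 → 1: weight = 6, length = 2, mean = 6/2 ≈ 3.000
Minimum mean = 2.000, attained e.g. along the cycle 1 → 1 with weight 2 and length 1. So λ(A) = 2/1 = 2.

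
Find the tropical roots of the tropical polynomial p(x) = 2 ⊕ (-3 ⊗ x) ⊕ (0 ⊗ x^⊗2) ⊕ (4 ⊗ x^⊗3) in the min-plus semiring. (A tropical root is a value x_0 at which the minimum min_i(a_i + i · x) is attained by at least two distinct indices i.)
Roots: {-4, -3, 5}

Each tropical root is a break point of the lower envelope of the lines y = a_i + i · x (there are 4 lines, with slopes 0, 1, ..., 3). Only the lines that attain the minimum somewhere contribute to roots; other lines are dominated. Here the surviving (envelope) indices are i = 3, i = 2, i = 1, i = 0.
Intersections between consecutive envelope lines give the roots: for adjacent envelope indices i < j the intersection is x = (a_i − a_j) / (j − i). Reading off the sorted break points: {-4, -3, 5}.
Verification: at each break x_0, at least two indices attain the minimum of min_i(a_i + i · x_0).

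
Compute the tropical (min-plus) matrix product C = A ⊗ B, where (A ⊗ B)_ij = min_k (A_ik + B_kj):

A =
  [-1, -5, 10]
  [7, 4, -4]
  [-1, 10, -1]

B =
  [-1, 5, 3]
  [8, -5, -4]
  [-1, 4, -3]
A ⊗ B =
  [-2, -10, -9]
  [-5, -1, -7]
  [-2, 3, -4]

Apply the min-plus product entry-by-entry:
  C[0][0] = min over k of (A[0][0] + B[0][0] = -1 + -1 = -2, A[0][1] + B[1][0] = -5 + 8 = 3, A[0][2] + B[2][0] = 10 + -1 = 9) = -2 (attained at k = 0)
  C[0][1] = min over k of (A[0][0] + B[0][1] = -1 + 5 = 4, A[0][1] + B[1][1] = -5 + -5 = -10, A[0][2] + B[2][1] = 10 + 4 = 14) = -10 (attained at k = 1)
  C[0][2] = min over k of (A[0][0] + B[0][2] = -1 + 3 = 2, A[0][1] + B[1][2] = -5 + -4 = -9, A[0][2] + B[2][2] = 10 + -3 = 7) = -9 (attained at k = 1)
  C[1][0] = min over k of (A[1][0] + B[0][0] = 7 + -1 = 6, A[1][1] + B[1][0] = 4 + 8 = 12, A[1][2] + B[2][0] = -4 + -1 = -5) = -5 (attained at k = 2)
  C[1][1] = min over k of (A[1][0] + B[0][1] = 7 + 5 = 12, A[1][1] + B[1][1] = 4 + -5 = -1, A[1][2] + B[2][1] = -4 + 4 = 0) = -1 (attained at k = 1)
  C[1][2] = min over k of (A[1][0] + B[0][2] = 7 + 3 = 10, A[1][1] + B[1][2] = 4 + -4 = 0, A[1][2] + B[2][2] = -4 + -3 = -7) = -7 (attained at k = 2)
  C[2][0] = min over k of (A[2][0] + B[0][0] = -1 + -1 = -2, A[2][1] + B[1][0] = 10 + 8 = 18, A[2][2] + B[2][0] = -1 + -1 = -2) = -2 (attained at k = 0)
  C[2][1] = min over k of (A[2][0] + B[0][1] = -1 + 5 = 4, A[2][1] + B[1][1] = 10 + -5 = 5, A[2][2] + B[2][1] = -1 + 4 = 3) = 3 (attained at k = 2)
  C[2][2] = min over k of (A[2][0] + B[0][2] = -1 + 3 = 2, A[2][1] + B[1][2] = 10 + -4 = 6, A[2][2] + B[2][2] = -1 + -3 = -4) = -4 (attained at k = 2)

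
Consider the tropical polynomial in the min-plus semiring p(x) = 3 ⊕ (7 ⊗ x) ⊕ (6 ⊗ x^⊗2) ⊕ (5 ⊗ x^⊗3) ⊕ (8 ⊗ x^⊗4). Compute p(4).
p(4) = 3

A tropical monomial a ⊗ x^⊗i evaluates to a + i · x. Evaluating each term at x = 4:
  Term 0 contributes 3 + 0 · 4 = 3
  Term 1 contributes 7 + 1 · 4 = 11
  Term 2 contributes 6 + 2 · 4 = 14
  Term 3 contributes 5 + 3 · 4 = 17
  Term 4 contributes 8 + 4 · 4 = 24
p(4) = ⊕ of these = min[3, 11, 14, 17, 24] = 3.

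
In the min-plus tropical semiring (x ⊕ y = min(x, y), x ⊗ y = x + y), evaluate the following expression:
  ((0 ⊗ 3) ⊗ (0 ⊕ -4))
((0 ⊗ 3) ⊗ (0 ⊕ -4)) = -1

Expand innermost to outermost. Recall ⊕ takes the minimum of its arguments and ⊗ takes their sum. Working out the expression ((0 ⊗ 3) ⊗ (0 ⊕ -4)) gives -1.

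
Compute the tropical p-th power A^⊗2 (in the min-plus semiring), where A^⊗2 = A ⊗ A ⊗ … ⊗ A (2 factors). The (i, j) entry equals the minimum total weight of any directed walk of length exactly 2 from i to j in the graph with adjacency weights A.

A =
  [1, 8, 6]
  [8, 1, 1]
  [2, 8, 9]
A^⊗2 =
  [2, 9, 7]
  [3, 2, 2]
  [3, 9, 8]

Each entry (A^⊗2)_ij equals the minimum over all length-2 walks i = v_0 → v_1 → … → v_2 = j of Σ_t A[v_t][v_{t+1}]. For example, for (i, j) = (0, 2) we minimise over 3 possible intermediate vertex sequences; the minimum is 7, attained along the walk 0 → 0 → 2.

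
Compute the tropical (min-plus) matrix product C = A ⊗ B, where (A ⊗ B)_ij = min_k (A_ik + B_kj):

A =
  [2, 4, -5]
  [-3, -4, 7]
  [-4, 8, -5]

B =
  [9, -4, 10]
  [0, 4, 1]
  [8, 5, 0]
A ⊗ B =
  [3, -2, -5]
  [-4, -7, -3]
  [3, -8, -5]

Apply the min-plus product entry-by-entry:
  C[0][0] = min over k of (A[0][0] + B[0][0] = 2 + 9 = 11, A[0][1] + B[1][0] = 4 + 0 = 4, A[0][2] + B[2][0] = -5 + 8 = 3) = 3 (attained at k = 2)
  C[0][1] = min over k of (A[0][0] + B[0][1] = 2 + -4 = -2, A[0][1] + B[1][1] = 4 + 4 = 8, A[0][2] + B[2][1] = -5 + 5 = 0) = -2 (attained at k = 0)
  C[0][2] = min over k of (A[0][0] + B[0][2] = 2 + 10 = 12, A[0][1] + B[1][2] = 4 + 1 = 5, A[0][2] + B[2][2] = -5 + 0 = -5) = -5 (attained at k = 2)
  C[1][0] = min over k of (A[1][0] + B[0][0] = -3 + 9 = 6, A[1][1] + B[1][0] = -4 + 0 = -4, A[1][2] + B[2][0] = 7 + 8 = 15) = -4 (attained at k = 1)
  C[1][1] = min over k of (A[1][0] + B[0][1] = -3 + -4 = -7, A[1][1] + B[1][1] = -4 + 4 = 0, A[1][2] + B[2][1] = 7 + 5 = 12) = -7 (attained at k = 0)
  C[1][2] = min over k of (A[1][0] + B[0][2] = -3 + 10 = 7, A[1][1] + B[1][2] = -4 + 1 = -3, A[1][2] + B[2][2] = 7 + 0 = 7) = -3 (attained at k = 1)
  C[2][0] = min over k of (A[2][0] + B[0][0] = -4 + 9 = 5, A[2][1] + B[1][0] = 8 + 0 = 8, A[2][2] + B[2][0] = -5 + 8 = 3) = 3 (attained at k = 2)
  C[2][1] = min over k of (A[2][0] + B[0][1] = -4 + -4 = -8, A[2][1] + B[1][1] = 8 + 4 = 12, A[2][2] + B[2][1] = -5 + 5 = 0) = -8 (attained at k = 0)
  C[2][2] = min over k of (A[2][0] + B[0][2] = -4 + 10 = 6, A[2][1] + B[1][2] = 8 + 1 = 9, A[2][2] + B[2][2] = -5 + 0 = -5) = -5 (attained at k = 2)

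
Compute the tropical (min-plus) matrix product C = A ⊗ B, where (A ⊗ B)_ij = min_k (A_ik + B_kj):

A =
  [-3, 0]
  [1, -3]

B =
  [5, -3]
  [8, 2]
A ⊗ B =
  [2, -6]
  [5, -2]

Apply the min-plus product entry-by-entry:
  C[0][0] = min over k of (A[0][0] + B[0][0] = -3 + 5 = 2, A[0][1] + B[1][0] = 0 + 8 = 8) = 2 (attained at k = 0)
  C[0][1] = min over k of (A[0][0] + B[0][1] = -3 + -3 = -6, A[0][1] + B[1][1] = 0 + 2 = 2) = -6 (attained at k = 0)
  C[1][0] = min over k of (A[1][0] + B[0][0] = 1 + 5 = 6, A[1][1] + B[1][0] = -3 + 8 = 5) = 5 (attained at k = 1)
  C[1][1] = min over k of (A[1][0] + B[0][1] = 1 + -3 = -2, A[1][1] + B[1][1] = -3 + 2 = -1) = -2 (attained at k = 0)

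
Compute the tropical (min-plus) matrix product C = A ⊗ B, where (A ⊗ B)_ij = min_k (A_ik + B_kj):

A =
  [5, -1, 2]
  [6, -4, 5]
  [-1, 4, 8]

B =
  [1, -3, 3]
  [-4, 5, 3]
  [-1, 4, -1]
A ⊗ B =
  [-5, 2, 1]
  [-8, 1, -1]
  [0, -4, 2]

Apply the min-plus product entry-by-entry:
  C[0][0] = min over k of (A[0][0] + B[0][0] = 5 + 1 = 6, A[0][1] + B[1][0] = -1 + -4 = -5, A[0][2] + B[2][0] = 2 + -1 = 1) = -5 (attained at k = 1)
  C[0][1] = min over k of (A[0][0] + B[0][1] = 5 + -3 = 2, A[0][1] + B[1][1] = -1 + 5 = 4, A[0][2] + B[2][1] = 2 + 4 = 6) = 2 (attained at k = 0)
  C[0][2] = min over k of (A[0][0] + B[0][2] = 5 + 3 = 8, A[0][1] + B[1][2] = -1 + 3 = 2, A[0][2] + B[2][2] = 2 + -1 = 1) = 1 (attained at k = 2)
  C[1][0] = min over k of (A[1][0] + B[0][0] = 6 + 1 = 7, A[1][1] + B[1][0] = -4 + -4 = -8, A[1][2] + B[2][0] = 5 + -1 = 4) = -8 (attained at k = 1)
  C[1][1] = min over k of (A[1][0] + B[0][1] = 6 + -3 = 3, A[1][1] + B[1][1] = -4 + 5 = 1, A[1][2] + B[2][1] = 5 + 4 = 9) = 1 (attained at k = 1)
  C[1][2] = min over k of (A[1][0] + B[0][2] = 6 + 3 = 9, A[1][1] + B[1][2] = -4 + 3 = -1, A[1][2] + B[2][2] = 5 + -1 = 4) = -1 (attained at k = 1)
  C[2][0] = min over k of (A[2][0] + B[0][0] = -1 + 1 = 0, A[2][1] + B[1][0] = 4 + -4 = 0, A[2][2] + B[2][0] = 8 + -1 = 7) = 0 (attained at k = 0)
  C[2][1] = min over k of (A[2][0] + B[0][1] = -1 + -3 = -4, A[2][1] + B[1][1] = 4 + 5 = 9, A[2][2] + B[2][1] = 8 + 4 = 12) = -4 (attained at k = 0)
  C[2][2] = min over k of (A[2][0] + B[0][2] = -1 + 3 = 2, A[2][1] + B[1][2] = 4 + 3 = 7, A[2][2] + B[2][2] = 8 + -1 = 7) = 2 (attained at k = 0)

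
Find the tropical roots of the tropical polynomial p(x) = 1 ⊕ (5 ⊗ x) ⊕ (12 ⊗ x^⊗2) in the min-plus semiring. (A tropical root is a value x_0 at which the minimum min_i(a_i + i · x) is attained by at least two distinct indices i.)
Roots: {-7, -4}

Each tropical root is a break point of the lower envelope of the lines y = a_i + i · x (there are 3 lines, with slopes 0, 1, ..., 2). Only the lines that attain the minimum somewhere contribute to roots; other lines are dominated. Here the surviving (envelope) indices are i = 2, i = 1, i = 0.
Intersections between consecutive envelope lines give the roots: for adjacent envelope indices i < j the intersection is x = (a_i − a_j) / (j − i). Reading off the sorted break points: {-7, -4}.
Verification: at each break x_0, at least two indices attain the minimum of min_i(a_i + i · x_0).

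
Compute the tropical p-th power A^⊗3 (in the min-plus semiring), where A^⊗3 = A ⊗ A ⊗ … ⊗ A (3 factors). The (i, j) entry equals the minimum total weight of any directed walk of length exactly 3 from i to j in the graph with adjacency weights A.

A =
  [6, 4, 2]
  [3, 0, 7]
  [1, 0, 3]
A^⊗3 =
  [5, 2, 5]
  [3, 0, 5]
  [3, 0, 5]

Each entry (A^⊗3)_ij equals the minimum over all length-3 walks i = v_0 → v_1 → … → v_3 = j of Σ_t A[v_t][v_{t+1}]. For example, for (i, j) = (0, 2) we minimise over 9 possible intermediate vertex sequences; the minimum is 5, attained along the walk 0 → 2 → 0 → 2.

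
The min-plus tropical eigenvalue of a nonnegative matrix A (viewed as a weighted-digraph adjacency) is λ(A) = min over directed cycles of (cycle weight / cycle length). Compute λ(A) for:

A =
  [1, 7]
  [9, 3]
λ(A) = 1

Enumerate directed cycles and compute their means (weight / length). Sample:
  cycle 0 → 0: weight = 1, length = 1, mean = 1/1 ≈ 1.000
  cycle 1 → 1: weight = 3, length = 1, mean = 3/1 ≈ 3.000
  cycle 0 → 1 → 0: weight = 16, length = 2, mean = 16/2 ≈ 8.000
  cycle 1 → 0 → 1: weight = 16, length = 2, mean = 16/2 ≈ 8.000
Minimum mean = 1.000, attained e.g. along the cycle 0 → 0 with weight 1 and length 1. So λ(A) = 1/1 = 1.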